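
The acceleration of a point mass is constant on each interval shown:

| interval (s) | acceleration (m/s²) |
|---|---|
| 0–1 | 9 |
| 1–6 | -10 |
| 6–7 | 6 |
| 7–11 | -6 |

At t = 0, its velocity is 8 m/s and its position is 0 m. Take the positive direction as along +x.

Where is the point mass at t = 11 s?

-213.5 m

On each constant-a segment, Δv = aΔt and Δx = v₀Δt + ½aΔt²; chain segment to segment.
0–1 s: v starts 8 m/s; Δx = 8·1 + ½·9·1² = 12.5 m; v ends 17 m/s.
1–6 s: v starts 17 m/s; Δx = 17·5 + ½·-10·5² = -40 m; v ends -33 m/s.
6–7 s: v starts -33 m/s; Δx = -33·1 + ½·6·1² = -30 m; v ends -27 m/s.
7–11 s: v starts -27 m/s; Δx = -27·4 + ½·-6·4² = -156 m; v ends -51 m/s.
x(11) = 0 + Σ Δx = -213.5 m.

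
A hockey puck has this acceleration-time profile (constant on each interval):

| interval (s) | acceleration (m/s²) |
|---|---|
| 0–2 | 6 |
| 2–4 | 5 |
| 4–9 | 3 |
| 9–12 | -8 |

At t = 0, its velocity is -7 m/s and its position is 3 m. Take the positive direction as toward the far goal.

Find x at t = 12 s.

187.5 m

On each constant-a segment, Δv = aΔt and Δx = v₀Δt + ½aΔt²; chain segment to segment.
0–2 s: v starts -7 m/s; Δx = -7·2 + ½·6·2² = -2 m; v ends 5 m/s.
2–4 s: v starts 5 m/s; Δx = 5·2 + ½·5·2² = 20 m; v ends 15 m/s.
4–9 s: v starts 15 m/s; Δx = 15·5 + ½·3·5² = 112.5 m; v ends 30 m/s.
9–12 s: v starts 30 m/s; Δx = 30·3 + ½·-8·3² = 54 m; v ends 6 m/s.
x(12) = 3 + Σ Δx = 187.5 m.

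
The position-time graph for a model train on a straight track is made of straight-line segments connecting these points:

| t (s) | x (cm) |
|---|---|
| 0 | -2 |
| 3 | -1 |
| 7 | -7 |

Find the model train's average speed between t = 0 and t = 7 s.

1 cm/s

Average speed = (total path length)/(elapsed time); on a piecewise-linear x-t graph the path length is Σ|Δx|.
0–3 s: |Δx| = |-1 − -2| = 1 cm
3–7 s: |Δx| = |-7 − -1| = 6 cm
Total path = 7 cm; average speed = 7/7 = 1 cm/s.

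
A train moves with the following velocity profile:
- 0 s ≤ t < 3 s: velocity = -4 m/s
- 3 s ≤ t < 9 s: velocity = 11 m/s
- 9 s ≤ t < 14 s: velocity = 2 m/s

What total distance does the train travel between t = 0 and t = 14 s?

Distance (not displacement) is the total path length: add the absolute areas under v-t.
0–3 s: |-4| × 3 = 12 m
3–9 s: |11| × 6 = 66 m
9–14 s: |2| × 5 = 10 m
Total distance = 88 m

88 m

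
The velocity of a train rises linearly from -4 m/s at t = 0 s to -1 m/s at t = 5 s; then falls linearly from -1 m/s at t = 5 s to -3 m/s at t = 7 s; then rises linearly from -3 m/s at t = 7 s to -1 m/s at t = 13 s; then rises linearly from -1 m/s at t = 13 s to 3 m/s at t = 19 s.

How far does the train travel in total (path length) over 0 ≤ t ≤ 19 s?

36 m

Total distance travelled is ∫|v| dt — sum the magnitudes of each area piece.
0–5 s: |½(-4 + -1)(5)| = 12.5 m
5–7 s: |½(-1 + -3)(2)| = 4 m
7–13 s: |½(-3 + -1)(6)| = 12 m
13–19 s: v = 0 at t = 14.5 s; triangle areas 0.75 + 6.75 = 7.5 m
Total distance = 36 m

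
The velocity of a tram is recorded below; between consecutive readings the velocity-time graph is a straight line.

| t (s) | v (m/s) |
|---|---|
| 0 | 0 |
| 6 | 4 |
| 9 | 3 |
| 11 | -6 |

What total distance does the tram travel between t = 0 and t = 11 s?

Total distance travelled is ∫|v| dt — sum the magnitudes of each area piece.
0–6 s: |½(0 + 4)(6)| = 12 m
6–9 s: |½(4 + 3)(3)| = 10.5 m
9–11 s: v = 0 at t = 29/3 s; triangle areas 1 + 4 = 5 m
Total distance = 27.5 m

27.5 m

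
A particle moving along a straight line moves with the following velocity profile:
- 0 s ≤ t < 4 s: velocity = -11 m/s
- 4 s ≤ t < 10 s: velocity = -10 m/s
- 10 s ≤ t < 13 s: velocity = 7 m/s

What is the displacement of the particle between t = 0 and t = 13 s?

Displacement is the signed area under the v-t curve.
0–4 s: -11 × 4 = -44 m
4–10 s: -10 × 6 = -60 m
10–13 s: 7 × 3 = 21 m
Net displacement = -83 m

-83 m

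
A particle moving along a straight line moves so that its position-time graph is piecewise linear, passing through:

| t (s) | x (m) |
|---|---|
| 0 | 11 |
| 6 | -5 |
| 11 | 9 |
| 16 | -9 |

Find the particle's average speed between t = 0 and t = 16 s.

Average speed = (total path length)/(elapsed time); on a piecewise-linear x-t graph the path length is Σ|Δx|.
0–6 s: |Δx| = |-5 − 11| = 16 m
6–11 s: |Δx| = |9 − -5| = 14 m
11–16 s: |Δx| = |-9 − 9| = 18 m
Total path = 48 m; average speed = 48/16 = 3 m/s.

3 m/s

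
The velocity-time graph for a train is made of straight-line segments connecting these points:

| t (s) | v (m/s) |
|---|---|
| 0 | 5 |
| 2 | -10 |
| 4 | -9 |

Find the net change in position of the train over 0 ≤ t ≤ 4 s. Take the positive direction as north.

Displacement is the signed area under the v-t curve.
0–2 s: ½(5 + -10)(2) = -5 m
2–4 s: ½(-10 + -9)(2) = -19 m
Net displacement = -24 m

-24 m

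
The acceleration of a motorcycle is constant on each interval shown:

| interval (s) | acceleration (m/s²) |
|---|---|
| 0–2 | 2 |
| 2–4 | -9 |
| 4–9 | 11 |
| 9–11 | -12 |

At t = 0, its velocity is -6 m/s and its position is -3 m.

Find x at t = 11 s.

50.5 m

On each constant-a segment, Δv = aΔt and Δx = v₀Δt + ½aΔt²; chain segment to segment.
0–2 s: v starts -6 m/s; Δx = -6·2 + ½·2·2² = -8 m; v ends -2 m/s.
2–4 s: v starts -2 m/s; Δx = -2·2 + ½·-9·2² = -22 m; v ends -20 m/s.
4–9 s: v starts -20 m/s; Δx = -20·5 + ½·11·5² = 37.5 m; v ends 35 m/s.
9–11 s: v starts 35 m/s; Δx = 35·2 + ½·-12·2² = 46 m; v ends 11 m/s.
x(11) = -3 + Σ Δx = 50.5 m.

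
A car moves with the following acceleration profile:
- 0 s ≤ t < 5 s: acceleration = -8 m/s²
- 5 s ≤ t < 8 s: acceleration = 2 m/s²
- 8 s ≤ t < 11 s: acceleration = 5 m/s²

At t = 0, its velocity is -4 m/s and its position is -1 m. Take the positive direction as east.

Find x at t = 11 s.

-335.5 m

On each constant-a segment, Δv = aΔt and Δx = v₀Δt + ½aΔt²; chain segment to segment.
0–5 s: v starts -4 m/s; Δx = -4·5 + ½·-8·5² = -120 m; v ends -44 m/s.
5–8 s: v starts -44 m/s; Δx = -44·3 + ½·2·3² = -123 m; v ends -38 m/s.
8–11 s: v starts -38 m/s; Δx = -38·3 + ½·5·3² = -91.5 m; v ends -23 m/s.
x(11) = -1 + Σ Δx = -335.5 m.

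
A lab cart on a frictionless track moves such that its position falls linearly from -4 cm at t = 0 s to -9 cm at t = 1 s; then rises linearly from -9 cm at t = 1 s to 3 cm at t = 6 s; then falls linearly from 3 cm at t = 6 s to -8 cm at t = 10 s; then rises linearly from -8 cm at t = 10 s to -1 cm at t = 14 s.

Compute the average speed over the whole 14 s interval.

Average speed = (total path length)/(elapsed time); on a piecewise-linear x-t graph the path length is Σ|Δx|.
0–1 s: |Δx| = |-9 − -4| = 5 cm
1–6 s: |Δx| = |3 − -9| = 12 cm
6–10 s: |Δx| = |-8 − 3| = 11 cm
10–14 s: |Δx| = |-1 − -8| = 7 cm
Total path = 35 cm; average speed = 35/14 = 2.5 cm/s.

2.5 cm/s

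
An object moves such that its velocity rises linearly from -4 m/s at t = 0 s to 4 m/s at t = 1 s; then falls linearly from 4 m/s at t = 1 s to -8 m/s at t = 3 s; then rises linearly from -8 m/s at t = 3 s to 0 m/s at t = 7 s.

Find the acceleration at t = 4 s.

2 m/s²

Acceleration is the slope of the v-t graph on 3–7 s: (0 − -8)/(7 − 3) = 2 m/s².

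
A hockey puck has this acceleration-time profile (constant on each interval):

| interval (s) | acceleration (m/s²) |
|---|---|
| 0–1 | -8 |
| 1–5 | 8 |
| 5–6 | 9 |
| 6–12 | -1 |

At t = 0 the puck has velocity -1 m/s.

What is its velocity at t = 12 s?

Δv equals the area under the a-t graph; then v = v₀ + Δv.
0–1 s: -8 × 1 = -8 m/s
1–5 s: 8 × 4 = 32 m/s
5–6 s: 9 × 1 = 9 m/s
6–12 s: -1 × 6 = -6 m/s
Δv = 27 m/s, so v(12) = -1 + (27) = 26 m/s.

26 m/s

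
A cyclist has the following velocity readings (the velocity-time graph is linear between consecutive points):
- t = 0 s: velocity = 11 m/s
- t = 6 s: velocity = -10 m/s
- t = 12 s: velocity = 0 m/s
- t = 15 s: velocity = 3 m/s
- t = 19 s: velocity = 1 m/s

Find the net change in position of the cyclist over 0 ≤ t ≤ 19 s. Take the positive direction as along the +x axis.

-14.5 m

Displacement is the signed area under the v-t curve.
0–6 s: ½(11 + -10)(6) = 3 m
6–12 s: ½(-10 + 0)(6) = -30 m
12–15 s: ½(0 + 3)(3) = 4.5 m
15–19 s: ½(3 + 1)(4) = 8 m
Net displacement = -14.5 m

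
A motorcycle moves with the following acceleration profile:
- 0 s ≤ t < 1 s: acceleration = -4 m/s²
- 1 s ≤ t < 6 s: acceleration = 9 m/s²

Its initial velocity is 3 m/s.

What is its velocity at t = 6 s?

Δv equals the area under the a-t graph; then v = v₀ + Δv.
0–1 s: -4 × 1 = -4 m/s
1–6 s: 9 × 5 = 45 m/s
Δv = 41 m/s, so v(6) = 3 + (41) = 44 m/s.

44 m/s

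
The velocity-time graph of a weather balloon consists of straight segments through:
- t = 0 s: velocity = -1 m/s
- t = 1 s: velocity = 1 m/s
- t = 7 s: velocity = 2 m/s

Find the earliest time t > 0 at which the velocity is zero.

v changes sign on 0–1 s (from -1 to 1); the graph is linear there, so v = 0 at t = 0 + (1)·(1 − 0)/(1 − -1) = 0.5 s.

t = 0.5 s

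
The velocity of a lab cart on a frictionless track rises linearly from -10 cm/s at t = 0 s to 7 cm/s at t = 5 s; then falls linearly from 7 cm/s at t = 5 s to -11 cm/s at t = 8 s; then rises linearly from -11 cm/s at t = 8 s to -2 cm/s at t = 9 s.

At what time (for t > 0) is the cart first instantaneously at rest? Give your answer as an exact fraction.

t = 50/17 s

v changes sign on 0–5 s (from -10 to 7); the graph is linear there, so v = 0 at t = 0 + (10)·(5 − 0)/(7 − -10) = 50/17 s.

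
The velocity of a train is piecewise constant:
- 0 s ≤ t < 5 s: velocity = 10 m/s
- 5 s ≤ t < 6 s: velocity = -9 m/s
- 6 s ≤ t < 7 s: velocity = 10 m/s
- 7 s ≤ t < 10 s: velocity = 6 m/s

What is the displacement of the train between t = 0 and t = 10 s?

Net displacement equals the area under the velocity-time graph (areas below the axis count negative).
0–5 s: 10 × 5 = 50 m
5–6 s: -9 × 1 = -9 m
6–7 s: 10 × 1 = 10 m
7–10 s: 6 × 3 = 18 m
Net displacement = 69 m

69 m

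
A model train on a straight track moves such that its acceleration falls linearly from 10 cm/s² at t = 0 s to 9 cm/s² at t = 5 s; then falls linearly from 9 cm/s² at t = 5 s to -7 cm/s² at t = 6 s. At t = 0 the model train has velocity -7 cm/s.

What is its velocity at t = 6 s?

Δv equals the area under the a-t graph; then v = v₀ + Δv.
0–5 s: ½(10 + 9)(5) = 47.5 cm/s
5–6 s: ½(9 + -7)(1) = 1 cm/s
Δv = 48.5 cm/s, so v(6) = -7 + (48.5) = 41.5 cm/s.

41.5 cm/s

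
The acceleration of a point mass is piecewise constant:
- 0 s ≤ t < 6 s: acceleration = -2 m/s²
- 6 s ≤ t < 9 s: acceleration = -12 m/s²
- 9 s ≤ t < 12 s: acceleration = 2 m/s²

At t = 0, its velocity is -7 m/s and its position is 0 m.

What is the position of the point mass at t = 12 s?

On each constant-a segment, Δv = aΔt and Δx = v₀Δt + ½aΔt²; chain segment to segment.
0–6 s: v starts -7 m/s; Δx = -7·6 + ½·-2·6² = -78 m; v ends -19 m/s.
6–9 s: v starts -19 m/s; Δx = -19·3 + ½·-12·3² = -111 m; v ends -55 m/s.
9–12 s: v starts -55 m/s; Δx = -55·3 + ½·2·3² = -156 m; v ends -49 m/s.
x(12) = 0 + Σ Δx = -345 m.

-345 m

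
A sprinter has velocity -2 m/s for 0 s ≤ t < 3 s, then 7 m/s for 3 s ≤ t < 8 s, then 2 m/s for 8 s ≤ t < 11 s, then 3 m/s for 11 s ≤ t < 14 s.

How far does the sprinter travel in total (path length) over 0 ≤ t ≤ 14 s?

56 m

Distance (not displacement) is the total path length: add the absolute areas under v-t.
0–3 s: |-2| × 3 = 6 m
3–8 s: |7| × 5 = 35 m
8–11 s: |2| × 3 = 6 m
11–14 s: |3| × 3 = 9 m
Total distance = 56 m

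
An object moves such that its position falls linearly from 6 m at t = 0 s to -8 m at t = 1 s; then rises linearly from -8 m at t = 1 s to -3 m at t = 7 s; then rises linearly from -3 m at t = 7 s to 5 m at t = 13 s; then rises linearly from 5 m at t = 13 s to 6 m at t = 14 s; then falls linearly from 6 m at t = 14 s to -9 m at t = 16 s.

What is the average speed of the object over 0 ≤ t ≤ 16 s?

Average speed = (total path length)/(elapsed time); on a piecewise-linear x-t graph the path length is Σ|Δx|.
0–1 s: |Δx| = |-8 − 6| = 14 m
1–7 s: |Δx| = |-3 − -8| = 5 m
7–13 s: |Δx| = |5 − -3| = 8 m
13–14 s: |Δx| = |6 − 5| = 1 m
14–16 s: |Δx| = |-9 − 6| = 15 m
Total path = 43 m; average speed = 43/16 = 2.6875 m/s.

2.6875 m/s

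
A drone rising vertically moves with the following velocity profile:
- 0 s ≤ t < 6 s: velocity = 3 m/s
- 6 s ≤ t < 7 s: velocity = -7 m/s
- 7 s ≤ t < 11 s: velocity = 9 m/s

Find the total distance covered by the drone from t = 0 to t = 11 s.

Distance (not displacement) is the total path length: add the absolute areas under v-t.
0–6 s: |3| × 6 = 18 m
6–7 s: |-7| × 1 = 7 m
7–11 s: |9| × 4 = 36 m
Total distance = 61 m

61 m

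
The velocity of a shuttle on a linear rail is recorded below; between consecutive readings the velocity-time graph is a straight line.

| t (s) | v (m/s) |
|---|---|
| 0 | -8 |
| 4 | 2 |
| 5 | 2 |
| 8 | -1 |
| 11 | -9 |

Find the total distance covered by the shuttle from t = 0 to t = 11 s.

33.1 m

Distance (not displacement) is the total path length: add the absolute areas under v-t.
0–4 s: v = 0 at t = 3.2 s; triangle areas 12.8 + 0.8 = 13.6 m
4–5 s: |2| × 1 = 2 m
5–8 s: v = 0 at t = 7 s; triangle areas 2 + 0.5 = 2.5 m
8–11 s: |½(-1 + -9)(3)| = 15 m
Total distance = 33.1 m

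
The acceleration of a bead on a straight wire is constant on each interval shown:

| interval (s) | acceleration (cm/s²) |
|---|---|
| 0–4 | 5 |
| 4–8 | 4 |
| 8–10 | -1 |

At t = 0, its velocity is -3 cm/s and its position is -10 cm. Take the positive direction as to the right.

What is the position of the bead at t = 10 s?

182 cm

On each constant-a segment, Δv = aΔt and Δx = v₀Δt + ½aΔt²; chain segment to segment.
0–4 s: v starts -3 cm/s; Δx = -3·4 + ½·5·4² = 28 cm; v ends 17 cm/s.
4–8 s: v starts 17 cm/s; Δx = 17·4 + ½·4·4² = 100 cm; v ends 33 cm/s.
8–10 s: v starts 33 cm/s; Δx = 33·2 + ½·-1·2² = 64 cm; v ends 31 cm/s.
x(10) = -10 + Σ Δx = 182 cm.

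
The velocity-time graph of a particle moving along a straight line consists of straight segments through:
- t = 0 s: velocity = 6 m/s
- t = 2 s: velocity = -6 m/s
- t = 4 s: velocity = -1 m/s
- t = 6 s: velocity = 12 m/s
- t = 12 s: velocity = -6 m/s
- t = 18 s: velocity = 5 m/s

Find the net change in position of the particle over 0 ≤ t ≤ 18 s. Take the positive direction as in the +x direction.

Net displacement equals the area under the velocity-time graph (areas below the axis count negative).
0–2 s: ½(6 + -6)(2) = 0 m
2–4 s: ½(-6 + -1)(2) = -7 m
4–6 s: ½(-1 + 12)(2) = 11 m
6–12 s: ½(12 + -6)(6) = 18 m
12–18 s: ½(-6 + 5)(6) = -3 m
Net displacement = 19 m

19 m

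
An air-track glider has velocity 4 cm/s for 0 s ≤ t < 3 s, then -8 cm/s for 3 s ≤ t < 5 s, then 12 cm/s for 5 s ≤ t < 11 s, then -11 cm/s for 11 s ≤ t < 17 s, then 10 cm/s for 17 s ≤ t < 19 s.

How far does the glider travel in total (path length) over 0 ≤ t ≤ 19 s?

Total distance travelled is ∫|v| dt — sum the magnitudes of each area piece.
0–3 s: |4| × 3 = 12 cm
3–5 s: |-8| × 2 = 16 cm
5–11 s: |12| × 6 = 72 cm
11–17 s: |-11| × 6 = 66 cm
17–19 s: |10| × 2 = 20 cm
Total distance = 186 cm

186 cm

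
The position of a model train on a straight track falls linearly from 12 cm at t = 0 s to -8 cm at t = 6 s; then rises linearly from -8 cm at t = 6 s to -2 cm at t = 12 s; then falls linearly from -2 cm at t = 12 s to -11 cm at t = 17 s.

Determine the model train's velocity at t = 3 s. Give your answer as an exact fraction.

Velocity is the slope of the x-t graph on 0–6 s: (-8 − 12)/(6 − 0) = -10/3 cm/s.

-10/3 cm/s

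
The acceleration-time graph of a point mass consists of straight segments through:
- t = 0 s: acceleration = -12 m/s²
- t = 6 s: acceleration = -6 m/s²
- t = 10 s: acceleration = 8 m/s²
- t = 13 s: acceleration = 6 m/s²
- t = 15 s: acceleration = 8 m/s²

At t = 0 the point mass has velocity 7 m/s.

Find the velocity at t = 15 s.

-8 m/s

Δv equals the area under the a-t graph; then v = v₀ + Δv.
0–6 s: ½(-12 + -6)(6) = -54 m/s
6–10 s: ½(-6 + 8)(4) = 4 m/s
10–13 s: ½(8 + 6)(3) = 21 m/s
13–15 s: ½(6 + 8)(2) = 14 m/s
Δv = -15 m/s, so v(15) = 7 + (-15) = -8 m/s.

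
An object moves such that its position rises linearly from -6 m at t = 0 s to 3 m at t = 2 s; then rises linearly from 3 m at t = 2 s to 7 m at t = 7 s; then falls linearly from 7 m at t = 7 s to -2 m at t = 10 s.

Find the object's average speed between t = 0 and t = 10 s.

2.2 m/s

Average speed = (total path length)/(elapsed time); on a piecewise-linear x-t graph the path length is Σ|Δx|.
0–2 s: |Δx| = |3 − -6| = 9 m
2–7 s: |Δx| = |7 − 3| = 4 m
7–10 s: |Δx| = |-2 − 7| = 9 m
Total path = 22 m; average speed = 22/10 = 2.2 m/s.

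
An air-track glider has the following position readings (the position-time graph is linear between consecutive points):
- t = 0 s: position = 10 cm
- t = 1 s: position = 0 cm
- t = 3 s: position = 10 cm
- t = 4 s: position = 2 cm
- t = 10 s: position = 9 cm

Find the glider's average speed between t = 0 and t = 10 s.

Average speed = (total path length)/(elapsed time); on a piecewise-linear x-t graph the path length is Σ|Δx|.
0–1 s: |Δx| = |0 − 10| = 10 cm
1–3 s: |Δx| = |10 − 0| = 10 cm
3–4 s: |Δx| = |2 − 10| = 8 cm
4–10 s: |Δx| = |9 − 2| = 7 cm
Total path = 35 cm; average speed = 35/10 = 3.5 cm/s.

3.5 cm/s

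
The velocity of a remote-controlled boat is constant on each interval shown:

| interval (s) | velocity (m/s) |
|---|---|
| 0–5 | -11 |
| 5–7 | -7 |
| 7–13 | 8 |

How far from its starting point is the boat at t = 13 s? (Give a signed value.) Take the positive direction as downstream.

Net displacement equals the area under the velocity-time graph (areas below the axis count negative).
0–5 s: -11 × 5 = -55 m
5–7 s: -7 × 2 = -14 m
7–13 s: 8 × 6 = 48 m
Net displacement = -21 m

-21 m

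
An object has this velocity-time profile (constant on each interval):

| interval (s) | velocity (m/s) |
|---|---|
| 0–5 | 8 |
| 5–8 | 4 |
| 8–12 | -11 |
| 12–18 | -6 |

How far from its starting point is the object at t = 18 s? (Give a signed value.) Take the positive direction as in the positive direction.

Displacement is the signed area under the v-t curve.
0–5 s: 8 × 5 = 40 m
5–8 s: 4 × 3 = 12 m
8–12 s: -11 × 4 = -44 m
12–18 s: -6 × 6 = -36 m
Net displacement = -28 m

-28 m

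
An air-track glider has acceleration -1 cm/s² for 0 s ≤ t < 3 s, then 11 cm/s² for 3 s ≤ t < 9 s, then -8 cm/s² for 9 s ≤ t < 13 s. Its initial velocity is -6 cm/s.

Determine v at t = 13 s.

25 cm/s

Δv equals the area under the a-t graph; then v = v₀ + Δv.
0–3 s: -1 × 3 = -3 cm/s
3–9 s: 11 × 6 = 66 cm/s
9–13 s: -8 × 4 = -32 cm/s
Δv = 31 cm/s, so v(13) = -6 + (31) = 25 cm/s.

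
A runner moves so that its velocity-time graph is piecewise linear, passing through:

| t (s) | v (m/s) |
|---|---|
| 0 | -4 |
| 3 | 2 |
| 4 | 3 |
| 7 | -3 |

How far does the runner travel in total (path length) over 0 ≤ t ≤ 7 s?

Distance (not displacement) is the total path length: add the absolute areas under v-t.
0–3 s: v = 0 at t = 2 s; triangle areas 4 + 1 = 5 m
3–4 s: |½(2 + 3)(1)| = 2.5 m
4–7 s: v = 0 at t = 5.5 s; triangle areas 2.25 + 2.25 = 4.5 m
Total distance = 12 m

12 m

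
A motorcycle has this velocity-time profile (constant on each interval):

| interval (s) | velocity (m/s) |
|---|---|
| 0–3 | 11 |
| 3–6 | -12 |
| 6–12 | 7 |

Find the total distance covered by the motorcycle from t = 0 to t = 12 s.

Distance (not displacement) is the total path length: add the absolute areas under v-t.
0–3 s: |11| × 3 = 33 m
3–6 s: |-12| × 3 = 36 m
6–12 s: |7| × 6 = 42 m
Total distance = 111 m

111 m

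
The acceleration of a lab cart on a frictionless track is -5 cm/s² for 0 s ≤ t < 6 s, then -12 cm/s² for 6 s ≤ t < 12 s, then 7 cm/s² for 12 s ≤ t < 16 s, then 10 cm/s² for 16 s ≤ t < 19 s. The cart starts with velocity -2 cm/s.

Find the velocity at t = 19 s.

-46 cm/s

Δv equals the area under the a-t graph; then v = v₀ + Δv.
0–6 s: -5 × 6 = -30 cm/s
6–12 s: -12 × 6 = -72 cm/s
12–16 s: 7 × 4 = 28 cm/s
16–19 s: 10 × 3 = 30 cm/s
Δv = -44 cm/s, so v(19) = -2 + (-44) = -46 cm/s.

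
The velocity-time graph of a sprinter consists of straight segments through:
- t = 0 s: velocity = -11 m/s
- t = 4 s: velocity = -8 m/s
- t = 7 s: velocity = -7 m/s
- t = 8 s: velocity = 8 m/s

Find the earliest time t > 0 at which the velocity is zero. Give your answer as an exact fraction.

t = 112/15 s

v changes sign on 7–8 s (from -7 to 8); the graph is linear there, so v = 0 at t = 7 + (7)·(8 − 7)/(8 − -7) = 112/15 s.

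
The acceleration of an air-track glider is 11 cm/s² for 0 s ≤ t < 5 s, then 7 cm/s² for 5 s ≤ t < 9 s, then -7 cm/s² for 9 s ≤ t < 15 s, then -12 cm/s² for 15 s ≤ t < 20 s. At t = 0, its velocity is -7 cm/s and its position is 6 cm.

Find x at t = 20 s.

On each constant-a segment, Δv = aΔt and Δx = v₀Δt + ½aΔt²; chain segment to segment.
0–5 s: v starts -7 cm/s; Δx = -7·5 + ½·11·5² = 102.5 cm; v ends 48 cm/s.
5–9 s: v starts 48 cm/s; Δx = 48·4 + ½·7·4² = 248 cm; v ends 76 cm/s.
9–15 s: v starts 76 cm/s; Δx = 76·6 + ½·-7·6² = 330 cm; v ends 34 cm/s.
15–20 s: v starts 34 cm/s; Δx = 34·5 + ½·-12·5² = 20 cm; v ends -26 cm/s.
x(20) = 6 + Σ Δx = 706.5 cm.

706.5 cm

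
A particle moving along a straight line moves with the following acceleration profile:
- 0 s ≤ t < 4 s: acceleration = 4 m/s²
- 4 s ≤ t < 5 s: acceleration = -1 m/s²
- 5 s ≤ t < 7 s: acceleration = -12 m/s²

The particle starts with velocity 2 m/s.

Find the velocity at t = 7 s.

Δv equals the area under the a-t graph; then v = v₀ + Δv.
0–4 s: 4 × 4 = 16 m/s
4–5 s: -1 × 1 = -1 m/s
5–7 s: -12 × 2 = -24 m/s
Δv = -9 m/s, so v(7) = 2 + (-9) = -7 m/s.

-7 m/s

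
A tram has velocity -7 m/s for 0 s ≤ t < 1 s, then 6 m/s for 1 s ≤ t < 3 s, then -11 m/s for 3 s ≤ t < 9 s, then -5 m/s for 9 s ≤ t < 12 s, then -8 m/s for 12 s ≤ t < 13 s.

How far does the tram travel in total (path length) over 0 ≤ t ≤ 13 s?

Total distance travelled is ∫|v| dt — sum the magnitudes of each area piece.
0–1 s: |-7| × 1 = 7 m
1–3 s: |6| × 2 = 12 m
3–9 s: |-11| × 6 = 66 m
9–12 s: |-5| × 3 = 15 m
12–13 s: |-8| × 1 = 8 m
Total distance = 108 m

108 m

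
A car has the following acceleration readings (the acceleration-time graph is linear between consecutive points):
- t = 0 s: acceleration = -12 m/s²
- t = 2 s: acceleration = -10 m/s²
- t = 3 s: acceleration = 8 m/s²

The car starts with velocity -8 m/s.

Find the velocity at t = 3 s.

Δv equals the area under the a-t graph; then v = v₀ + Δv.
0–2 s: ½(-12 + -10)(2) = -22 m/s
2–3 s: ½(-10 + 8)(1) = -1 m/s
Δv = -23 m/s, so v(3) = -8 + (-23) = -31 m/s.

-31 m/s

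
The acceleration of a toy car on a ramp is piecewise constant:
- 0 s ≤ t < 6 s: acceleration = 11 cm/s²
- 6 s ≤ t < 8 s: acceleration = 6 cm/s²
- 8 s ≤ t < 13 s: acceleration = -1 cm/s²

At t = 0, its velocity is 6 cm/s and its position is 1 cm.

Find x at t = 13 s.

On each constant-a segment, Δv = aΔt and Δx = v₀Δt + ½aΔt²; chain segment to segment.
0–6 s: v starts 6 cm/s; Δx = 6·6 + ½·11·6² = 234 cm; v ends 72 cm/s.
6–8 s: v starts 72 cm/s; Δx = 72·2 + ½·6·2² = 156 cm; v ends 84 cm/s.
8–13 s: v starts 84 cm/s; Δx = 84·5 + ½·-1·5² = 407.5 cm; v ends 79 cm/s.
x(13) = 1 + Σ Δx = 798.5 cm.

798.5 cm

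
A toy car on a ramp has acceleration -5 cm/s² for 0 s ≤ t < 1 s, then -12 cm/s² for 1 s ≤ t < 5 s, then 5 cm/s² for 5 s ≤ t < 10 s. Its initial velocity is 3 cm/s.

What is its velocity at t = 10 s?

Δv equals the area under the a-t graph; then v = v₀ + Δv.
0–1 s: -5 × 1 = -5 cm/s
1–5 s: -12 × 4 = -48 cm/s
5–10 s: 5 × 5 = 25 cm/s
Δv = -28 cm/s, so v(10) = 3 + (-28) = -25 cm/s.

-25 cm/s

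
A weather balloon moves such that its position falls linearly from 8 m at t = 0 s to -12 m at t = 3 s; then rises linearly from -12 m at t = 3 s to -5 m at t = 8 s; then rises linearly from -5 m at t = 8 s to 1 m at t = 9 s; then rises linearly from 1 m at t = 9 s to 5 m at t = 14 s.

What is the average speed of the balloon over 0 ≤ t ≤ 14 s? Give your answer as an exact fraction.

Average speed = (total path length)/(elapsed time); on a piecewise-linear x-t graph the path length is Σ|Δx|.
0–3 s: |Δx| = |-12 − 8| = 20 m
3–8 s: |Δx| = |-5 − -12| = 7 m
8–9 s: |Δx| = |1 − -5| = 6 m
9–14 s: |Δx| = |5 − 1| = 4 m
Total path = 37 m; average speed = 37/14 = 37/14 m/s.

37/14 m/s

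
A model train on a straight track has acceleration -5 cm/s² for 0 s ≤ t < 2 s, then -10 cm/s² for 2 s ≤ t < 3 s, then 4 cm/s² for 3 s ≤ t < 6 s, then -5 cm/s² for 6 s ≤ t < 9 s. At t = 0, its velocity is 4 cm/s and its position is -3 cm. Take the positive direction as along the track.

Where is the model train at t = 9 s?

On each constant-a segment, Δv = aΔt and Δx = v₀Δt + ½aΔt²; chain segment to segment.
0–2 s: v starts 4 cm/s; Δx = 4·2 + ½·-5·2² = -2 cm; v ends -6 cm/s.
2–3 s: v starts -6 cm/s; Δx = -6·1 + ½·-10·1² = -11 cm; v ends -16 cm/s.
3–6 s: v starts -16 cm/s; Δx = -16·3 + ½·4·3² = -30 cm; v ends -4 cm/s.
6–9 s: v starts -4 cm/s; Δx = -4·3 + ½·-5·3² = -34.5 cm; v ends -19 cm/s.
x(9) = -3 + Σ Δx = -80.5 cm.

-80.5 cm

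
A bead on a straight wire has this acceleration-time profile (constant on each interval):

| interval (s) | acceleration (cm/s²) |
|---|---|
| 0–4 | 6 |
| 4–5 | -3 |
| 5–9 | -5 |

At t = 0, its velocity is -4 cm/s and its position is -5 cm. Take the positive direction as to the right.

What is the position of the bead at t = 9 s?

73.5 cm

On each constant-a segment, Δv = aΔt and Δx = v₀Δt + ½aΔt²; chain segment to segment.
0–4 s: v starts -4 cm/s; Δx = -4·4 + ½·6·4² = 32 cm; v ends 20 cm/s.
4–5 s: v starts 20 cm/s; Δx = 20·1 + ½·-3·1² = 18.5 cm; v ends 17 cm/s.
5–9 s: v starts 17 cm/s; Δx = 17·4 + ½·-5·4² = 28 cm; v ends -3 cm/s.
x(9) = -5 + Σ Δx = 73.5 cm.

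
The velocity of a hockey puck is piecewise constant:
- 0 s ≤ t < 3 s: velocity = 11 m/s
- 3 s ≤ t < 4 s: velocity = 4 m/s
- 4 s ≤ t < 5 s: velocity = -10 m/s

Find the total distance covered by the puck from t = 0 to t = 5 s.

47 m

Distance (not displacement) is the total path length: add the absolute areas under v-t.
0–3 s: |11| × 3 = 33 m
3–4 s: |4| × 1 = 4 m
4–5 s: |-10| × 1 = 10 m
Total distance = 47 m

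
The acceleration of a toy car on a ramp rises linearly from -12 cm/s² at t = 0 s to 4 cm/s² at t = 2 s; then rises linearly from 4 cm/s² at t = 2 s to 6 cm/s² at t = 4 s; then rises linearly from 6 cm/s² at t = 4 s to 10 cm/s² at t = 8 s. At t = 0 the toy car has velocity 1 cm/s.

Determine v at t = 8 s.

Δv equals the area under the a-t graph; then v = v₀ + Δv.
0–2 s: ½(-12 + 4)(2) = -8 cm/s
2–4 s: ½(4 + 6)(2) = 10 cm/s
4–8 s: ½(6 + 10)(4) = 32 cm/s
Δv = 34 cm/s, so v(8) = 1 + (34) = 35 cm/s.

35 cm/s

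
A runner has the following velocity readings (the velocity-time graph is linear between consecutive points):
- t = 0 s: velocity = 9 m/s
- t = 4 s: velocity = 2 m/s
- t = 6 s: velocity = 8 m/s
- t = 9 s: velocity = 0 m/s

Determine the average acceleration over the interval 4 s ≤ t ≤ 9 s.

-0.4 m/s²

Average acceleration = Δv/Δt = (0 − 2)/(9 − 4) = -0.4 m/s².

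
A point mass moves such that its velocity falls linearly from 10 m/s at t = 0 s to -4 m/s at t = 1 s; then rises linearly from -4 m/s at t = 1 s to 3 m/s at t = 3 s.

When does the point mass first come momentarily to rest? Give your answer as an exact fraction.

v changes sign on 0–1 s (from 10 to -4); the graph is linear there, so v = 0 at t = 0 + (-10)·(1 − 0)/(-4 − 10) = 5/7 s.

t = 5/7 s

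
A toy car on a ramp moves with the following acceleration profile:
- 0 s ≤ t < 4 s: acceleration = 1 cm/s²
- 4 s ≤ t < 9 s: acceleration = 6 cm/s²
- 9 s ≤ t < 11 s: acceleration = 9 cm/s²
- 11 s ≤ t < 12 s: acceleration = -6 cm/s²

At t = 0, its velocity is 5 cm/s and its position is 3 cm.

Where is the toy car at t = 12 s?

On each constant-a segment, Δv = aΔt and Δx = v₀Δt + ½aΔt²; chain segment to segment.
0–4 s: v starts 5 cm/s; Δx = 5·4 + ½·1·4² = 28 cm; v ends 9 cm/s.
4–9 s: v starts 9 cm/s; Δx = 9·5 + ½·6·5² = 120 cm; v ends 39 cm/s.
9–11 s: v starts 39 cm/s; Δx = 39·2 + ½·9·2² = 96 cm; v ends 57 cm/s.
11–12 s: v starts 57 cm/s; Δx = 57·1 + ½·-6·1² = 54 cm; v ends 51 cm/s.
x(12) = 3 + Σ Δx = 301 cm.

301 cm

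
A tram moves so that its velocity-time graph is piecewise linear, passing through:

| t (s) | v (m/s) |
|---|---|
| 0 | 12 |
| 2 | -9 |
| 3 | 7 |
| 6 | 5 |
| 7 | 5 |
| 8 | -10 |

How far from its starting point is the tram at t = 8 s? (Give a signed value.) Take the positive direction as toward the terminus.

22.5 m

Net displacement equals the area under the velocity-time graph (areas below the axis count negative).
0–2 s: ½(12 + -9)(2) = 3 m
2–3 s: ½(-9 + 7)(1) = -1 m
3–6 s: ½(7 + 5)(3) = 18 m
6–7 s: 5 × 1 = 5 m
7–8 s: ½(5 + -10)(1) = -2.5 m
Net displacement = 22.5 m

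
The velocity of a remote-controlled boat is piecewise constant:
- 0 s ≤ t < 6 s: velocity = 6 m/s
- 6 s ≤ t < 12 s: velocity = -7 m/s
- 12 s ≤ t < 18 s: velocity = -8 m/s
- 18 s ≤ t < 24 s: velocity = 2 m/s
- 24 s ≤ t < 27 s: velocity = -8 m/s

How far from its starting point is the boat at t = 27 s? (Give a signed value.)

Displacement is the signed area under the v-t curve.
0–6 s: 6 × 6 = 36 m
6–12 s: -7 × 6 = -42 m
12–18 s: -8 × 6 = -48 m
18–24 s: 2 × 6 = 12 m
24–27 s: -8 × 3 = -24 m
Net displacement = -66 m

-66 m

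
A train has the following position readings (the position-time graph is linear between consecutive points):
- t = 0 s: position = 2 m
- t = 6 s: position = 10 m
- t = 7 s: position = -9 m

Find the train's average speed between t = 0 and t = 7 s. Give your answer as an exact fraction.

Average speed = (total path length)/(elapsed time); on a piecewise-linear x-t graph the path length is Σ|Δx|.
0–6 s: |Δx| = |10 − 2| = 8 m
6–7 s: |Δx| = |-9 − 10| = 19 m
Total path = 27 m; average speed = 27/7 = 27/7 m/s.

27/7 m/s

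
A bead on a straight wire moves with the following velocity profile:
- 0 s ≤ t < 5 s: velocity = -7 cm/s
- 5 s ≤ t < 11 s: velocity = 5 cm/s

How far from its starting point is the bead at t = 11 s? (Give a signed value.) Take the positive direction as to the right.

-5 cm

Displacement is the signed area under the v-t curve.
0–5 s: -7 × 5 = -35 cm
5–11 s: 5 × 6 = 30 cm
Net displacement = -5 cm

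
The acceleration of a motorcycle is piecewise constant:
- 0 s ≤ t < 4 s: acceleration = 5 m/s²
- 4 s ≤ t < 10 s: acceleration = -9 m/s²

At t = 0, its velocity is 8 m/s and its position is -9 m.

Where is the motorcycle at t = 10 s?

69 m

On each constant-a segment, Δv = aΔt and Δx = v₀Δt + ½aΔt²; chain segment to segment.
0–4 s: v starts 8 m/s; Δx = 8·4 + ½·5·4² = 72 m; v ends 28 m/s.
4–10 s: v starts 28 m/s; Δx = 28·6 + ½·-9·6² = 6 m; v ends -26 m/s.
x(10) = -9 + Σ Δx = 69 m.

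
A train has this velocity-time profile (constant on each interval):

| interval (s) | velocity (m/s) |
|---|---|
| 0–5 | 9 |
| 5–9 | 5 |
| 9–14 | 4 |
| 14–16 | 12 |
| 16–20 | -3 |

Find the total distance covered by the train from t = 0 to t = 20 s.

121 m

Total distance travelled is ∫|v| dt — sum the magnitudes of each area piece.
0–5 s: |9| × 5 = 45 m
5–9 s: |5| × 4 = 20 m
9–14 s: |4| × 5 = 20 m
14–16 s: |12| × 2 = 24 m
16–20 s: |-3| × 4 = 12 m
Total distance = 121 m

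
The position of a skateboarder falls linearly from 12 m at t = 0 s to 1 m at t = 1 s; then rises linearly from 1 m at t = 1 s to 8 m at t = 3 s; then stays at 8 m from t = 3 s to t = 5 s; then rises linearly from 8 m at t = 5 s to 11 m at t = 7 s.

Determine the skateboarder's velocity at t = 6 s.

Velocity is the slope of the x-t graph on 5–7 s: (11 − 8)/(7 − 5) = 1.5 m/s.

1.5 m/s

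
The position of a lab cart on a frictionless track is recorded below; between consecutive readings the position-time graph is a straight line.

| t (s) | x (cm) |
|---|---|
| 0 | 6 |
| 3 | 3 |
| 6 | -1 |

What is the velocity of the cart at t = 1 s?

-1 cm/s

Velocity is the slope of the x-t graph on 0–3 s: (3 − 6)/(3 − 0) = -1 cm/s.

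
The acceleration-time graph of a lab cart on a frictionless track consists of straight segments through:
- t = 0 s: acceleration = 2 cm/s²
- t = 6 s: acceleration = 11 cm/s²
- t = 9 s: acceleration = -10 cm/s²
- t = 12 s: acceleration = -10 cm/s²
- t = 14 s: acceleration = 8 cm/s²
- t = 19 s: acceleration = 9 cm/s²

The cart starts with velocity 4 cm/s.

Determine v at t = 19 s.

55 cm/s

Δv equals the area under the a-t graph; then v = v₀ + Δv.
0–6 s: ½(2 + 11)(6) = 39 cm/s
6–9 s: ½(11 + -10)(3) = 1.5 cm/s
9–12 s: -10 × 3 = -30 cm/s
12–14 s: ½(-10 + 8)(2) = -2 cm/s
14–19 s: ½(8 + 9)(5) = 42.5 cm/s
Δv = 51 cm/s, so v(19) = 4 + (51) = 55 cm/s.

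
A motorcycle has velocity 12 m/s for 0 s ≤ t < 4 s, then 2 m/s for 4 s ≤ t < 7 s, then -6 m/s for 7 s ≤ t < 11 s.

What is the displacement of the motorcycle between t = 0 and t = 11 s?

Net displacement equals the area under the velocity-time graph (areas below the axis count negative).
0–4 s: 12 × 4 = 48 m
4–7 s: 2 × 3 = 6 m
7–11 s: -6 × 4 = -24 m
Net displacement = 30 m

30 m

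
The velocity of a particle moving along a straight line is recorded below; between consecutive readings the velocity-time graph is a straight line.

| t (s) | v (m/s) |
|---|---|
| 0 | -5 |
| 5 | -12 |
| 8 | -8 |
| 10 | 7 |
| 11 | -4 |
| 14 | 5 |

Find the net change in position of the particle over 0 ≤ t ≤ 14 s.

Net displacement equals the area under the velocity-time graph (areas below the axis count negative).
0–5 s: ½(-5 + -12)(5) = -42.5 m
5–8 s: ½(-12 + -8)(3) = -30 m
8–10 s: ½(-8 + 7)(2) = -1 m
10–11 s: ½(7 + -4)(1) = 1.5 m
11–14 s: ½(-4 + 5)(3) = 1.5 m
Net displacement = -70.5 m

-70.5 m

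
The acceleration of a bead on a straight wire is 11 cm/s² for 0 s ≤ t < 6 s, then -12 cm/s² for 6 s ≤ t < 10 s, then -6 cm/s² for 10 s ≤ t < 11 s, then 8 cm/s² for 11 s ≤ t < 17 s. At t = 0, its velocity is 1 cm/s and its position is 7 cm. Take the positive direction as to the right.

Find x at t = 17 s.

621 cm

On each constant-a segment, Δv = aΔt and Δx = v₀Δt + ½aΔt²; chain segment to segment.
0–6 s: v starts 1 cm/s; Δx = 1·6 + ½·11·6² = 204 cm; v ends 67 cm/s.
6–10 s: v starts 67 cm/s; Δx = 67·4 + ½·-12·4² = 172 cm; v ends 19 cm/s.
10–11 s: v starts 19 cm/s; Δx = 19·1 + ½·-6·1² = 16 cm; v ends 13 cm/s.
11–17 s: v starts 13 cm/s; Δx = 13·6 + ½·8·6² = 222 cm; v ends 61 cm/s.
x(17) = 7 + Σ Δx = 621 cm.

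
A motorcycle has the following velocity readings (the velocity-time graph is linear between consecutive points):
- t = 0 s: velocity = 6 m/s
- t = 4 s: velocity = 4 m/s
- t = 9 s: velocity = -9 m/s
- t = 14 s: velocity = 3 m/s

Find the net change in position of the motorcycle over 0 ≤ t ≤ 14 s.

-7.5 m

Displacement is the signed area under the v-t curve.
0–4 s: ½(6 + 4)(4) = 20 m
4–9 s: ½(4 + -9)(5) = -12.5 m
9–14 s: ½(-9 + 3)(5) = -15 m
Net displacement = -7.5 m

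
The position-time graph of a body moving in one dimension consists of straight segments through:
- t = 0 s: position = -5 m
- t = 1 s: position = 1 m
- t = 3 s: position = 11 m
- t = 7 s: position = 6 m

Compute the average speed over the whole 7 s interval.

3 m/s

Average speed = (total path length)/(elapsed time); on a piecewise-linear x-t graph the path length is Σ|Δx|.
0–1 s: |Δx| = |1 − -5| = 6 m
1–3 s: |Δx| = |11 − 1| = 10 m
3–7 s: |Δx| = |6 − 11| = 5 m
Total path = 21 m; average speed = 21/7 = 3 m/s.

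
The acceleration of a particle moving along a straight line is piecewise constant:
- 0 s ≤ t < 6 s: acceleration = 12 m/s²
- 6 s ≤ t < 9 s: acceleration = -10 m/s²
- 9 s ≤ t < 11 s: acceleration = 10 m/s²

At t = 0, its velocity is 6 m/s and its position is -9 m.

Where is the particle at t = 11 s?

On each constant-a segment, Δv = aΔt and Δx = v₀Δt + ½aΔt²; chain segment to segment.
0–6 s: v starts 6 m/s; Δx = 6·6 + ½·12·6² = 252 m; v ends 78 m/s.
6–9 s: v starts 78 m/s; Δx = 78·3 + ½·-10·3² = 189 m; v ends 48 m/s.
9–11 s: v starts 48 m/s; Δx = 48·2 + ½·10·2² = 116 m; v ends 68 m/s.
x(11) = -9 + Σ Δx = 548 m.

548 m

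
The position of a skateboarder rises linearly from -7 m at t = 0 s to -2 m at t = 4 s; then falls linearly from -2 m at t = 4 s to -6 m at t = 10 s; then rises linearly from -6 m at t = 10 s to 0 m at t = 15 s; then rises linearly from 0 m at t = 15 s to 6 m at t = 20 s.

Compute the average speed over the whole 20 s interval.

1.05 m/s

Average speed = (total path length)/(elapsed time); on a piecewise-linear x-t graph the path length is Σ|Δx|.
0–4 s: |Δx| = |-2 − -7| = 5 m
4–10 s: |Δx| = |-6 − -2| = 4 m
10–15 s: |Δx| = |0 − -6| = 6 m
15–20 s: |Δx| = |6 − 0| = 6 m
Total path = 21 m; average speed = 21/20 = 1.05 m/s.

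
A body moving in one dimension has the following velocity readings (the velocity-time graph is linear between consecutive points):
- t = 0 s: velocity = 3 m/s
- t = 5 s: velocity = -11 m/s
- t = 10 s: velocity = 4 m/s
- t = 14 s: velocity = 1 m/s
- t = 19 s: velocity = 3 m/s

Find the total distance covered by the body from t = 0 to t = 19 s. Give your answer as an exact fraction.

1387/21 m

Total distance travelled is ∫|v| dt — sum the magnitudes of each area piece.
0–5 s: v = 0 at t = 15/14 s; triangle areas 45/28 + 605/28 = 325/14 m
5–10 s: v = 0 at t = 26/3 s; triangle areas 121/6 + 8/3 = 137/6 m
10–14 s: |½(4 + 1)(4)| = 10 m
14–19 s: |½(1 + 3)(5)| = 10 m
Total distance = 1387/21 m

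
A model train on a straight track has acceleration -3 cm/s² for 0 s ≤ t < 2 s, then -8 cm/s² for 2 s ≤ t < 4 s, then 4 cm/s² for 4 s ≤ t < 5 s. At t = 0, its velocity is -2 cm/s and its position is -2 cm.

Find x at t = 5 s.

-66 cm

On each constant-a segment, Δv = aΔt and Δx = v₀Δt + ½aΔt²; chain segment to segment.
0–2 s: v starts -2 cm/s; Δx = -2·2 + ½·-3·2² = -10 cm; v ends -8 cm/s.
2–4 s: v starts -8 cm/s; Δx = -8·2 + ½·-8·2² = -32 cm; v ends -24 cm/s.
4–5 s: v starts -24 cm/s; Δx = -24·1 + ½·4·1² = -22 cm; v ends -20 cm/s.
x(5) = -2 + Σ Δx = -66 cm.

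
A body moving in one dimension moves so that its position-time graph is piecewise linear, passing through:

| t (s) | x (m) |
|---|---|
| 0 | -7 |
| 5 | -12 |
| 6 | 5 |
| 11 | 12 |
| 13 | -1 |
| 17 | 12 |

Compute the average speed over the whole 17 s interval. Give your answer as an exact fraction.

55/17 m/s

Average speed = (total path length)/(elapsed time); on a piecewise-linear x-t graph the path length is Σ|Δx|.
0–5 s: |Δx| = |-12 − -7| = 5 m
5–6 s: |Δx| = |5 − -12| = 17 m
6–11 s: |Δx| = |12 − 5| = 7 m
11–13 s: |Δx| = |-1 − 12| = 13 m
13–17 s: |Δx| = |12 − -1| = 13 m
Total path = 55 m; average speed = 55/17 = 55/17 m/s.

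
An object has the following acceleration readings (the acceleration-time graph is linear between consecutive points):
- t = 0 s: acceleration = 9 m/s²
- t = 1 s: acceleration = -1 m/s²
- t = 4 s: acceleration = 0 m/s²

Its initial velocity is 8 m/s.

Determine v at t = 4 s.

10.5 m/s

Δv equals the area under the a-t graph; then v = v₀ + Δv.
0–1 s: ½(9 + -1)(1) = 4 m/s
1–4 s: ½(-1 + 0)(3) = -1.5 m/s
Δv = 2.5 m/s, so v(4) = 8 + (2.5) = 10.5 m/s.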